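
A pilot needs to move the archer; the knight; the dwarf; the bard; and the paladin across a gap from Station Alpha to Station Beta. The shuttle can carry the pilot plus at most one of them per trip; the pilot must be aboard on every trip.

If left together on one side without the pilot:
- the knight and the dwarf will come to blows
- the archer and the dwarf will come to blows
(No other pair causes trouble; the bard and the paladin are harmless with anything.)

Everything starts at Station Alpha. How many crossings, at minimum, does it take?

11

Counting alone: the pilot can take at most 1 across per trip to Station Beta, so moving all 5 needs at least 5 loaded trips out, with a return between consecutive ones — at least 9 crossings.
The safety rule pushes this higher. Following every safe sequence of crossings, the most of the 5 that can be at Station Beta as the shuttle arrives there on crossing 9 is 4 — never all 5.
So no plan with fewer than 11 crossings exists, and this one achieves 11:
1. Pilot goes to Station Beta with the dwarf.  [Station Alpha: the archer, the bard, the knight, the paladin | Station Beta: the dwarf]
2. Pilot goes back to Station Alpha alone.  [Station Alpha: the archer, the bard, the knight, the paladin | Station Beta: the dwarf]
3. Pilot goes to Station Beta with the archer.  [Station Alpha: the bard, the knight, the paladin | Station Beta: the archer, the dwarf]
4. Pilot goes back to Station Alpha with the dwarf.  [Station Alpha: the bard, the dwarf, the knight, the paladin | Station Beta: the archer]
5. Pilot goes to Station Beta with the knight.  [Station Alpha: the bard, the dwarf, the paladin | Station Beta: the archer, the knight]
6. Pilot goes back to Station Alpha alone.  [Station Alpha: the bard, the dwarf, the paladin | Station Beta: the archer, the knight]
7. Pilot goes to Station Beta with the bard.  [Station Alpha: the dwarf, the paladin | Station Beta: the archer, the bard, the knight]
8. Pilot goes back to Station Alpha alone.  [Station Alpha: the dwarf, the paladin | Station Beta: the archer, the bard, the knight]
9. Pilot goes to Station Beta with the paladin.  [Station Alpha: the dwarf | Station Beta: the archer, the bard, the knight, the paladin]
10. Pilot goes back to Station Alpha alone.  [Station Alpha: the dwarf | Station Beta: the archer, the bard, the knight, the paladin]
11. Pilot goes to Station Beta with the dwarf.  [Station Alpha: — | Station Beta: the archer, the bard, the dwarf, the knight, the paladin]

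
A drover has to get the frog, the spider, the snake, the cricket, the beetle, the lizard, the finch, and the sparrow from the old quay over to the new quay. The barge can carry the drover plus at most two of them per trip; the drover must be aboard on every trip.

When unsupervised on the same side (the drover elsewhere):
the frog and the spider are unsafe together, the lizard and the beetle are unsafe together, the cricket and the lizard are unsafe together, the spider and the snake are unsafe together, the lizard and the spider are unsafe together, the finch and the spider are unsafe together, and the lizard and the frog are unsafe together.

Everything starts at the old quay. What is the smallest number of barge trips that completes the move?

Counting alone: the drover can take at most 2 across per trip to the new quay, so moving all 8 needs at least 4 loaded trips out, with a return between consecutive ones — at least 7 crossings.
The safety rule pushes this higher. Following every safe sequence of crossings, the most of the 8 that can be at the new quay as the barge arrives there on crossings 7, 9, 11 is 5, 6, 7 respectively — never all 8.
So no plan with fewer than 13 crossings exists, and this one achieves 13:
1. Drover goes to the new quay with the lizard and the spider.
2. Drover goes back to the old quay with the spider.
3. Drover goes to the new quay with the snake and the spider.
4. Drover goes back to the old quay with the spider.
5. Drover goes to the new quay with the finch and the frog.
6. Drover goes back to the old quay with the frog.
7. Drover goes to the new quay with the cricket and the frog.
8. Drover goes back to the old quay with the lizard.
9. Drover goes to the new quay with the beetle and the spider.
10. Drover goes back to the old quay with the spider.
11. Drover goes to the new quay with the sparrow and the spider.
12. Drover goes back to the old quay with the spider.
13. Drover goes to the new quay with the lizard and the spider.

13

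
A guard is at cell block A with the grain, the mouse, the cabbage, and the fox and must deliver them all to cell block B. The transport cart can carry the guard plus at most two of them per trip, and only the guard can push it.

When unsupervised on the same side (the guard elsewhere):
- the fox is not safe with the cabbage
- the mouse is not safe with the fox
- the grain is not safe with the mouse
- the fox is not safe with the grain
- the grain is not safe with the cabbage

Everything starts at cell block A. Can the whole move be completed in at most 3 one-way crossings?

Counting alone: the guard can take at most 2 across per trip to cell block B, so moving all 4 needs at least 2 loaded trips out, with a return between consecutive ones — at least 3 crossings.
The safety rule pushes this higher. Following every safe sequence of crossings, the most of the 4 that can be at cell block B as the transport cart arrives there on crossing 3 is 3 — never all 4.
So the move cannot be finished within 3 crossings. (The shortest complete plan takes 5:)
1. Guard goes to cell block B with the fox and the grain.  [cell block A: the cabbage, the mouse | cell block B: the fox, the grain]
2. Guard goes back to cell block A with the grain.  [cell block A: the cabbage, the grain, the mouse | cell block B: the fox]
3. Guard goes to cell block B with the cabbage and the mouse.  [cell block A: the grain | cell block B: the cabbage, the fox, the mouse]
4. Guard goes back to cell block A with the fox.  [cell block A: the fox, the grain | cell block B: the cabbage, the mouse]
5. Guard goes to cell block B with the fox and the grain.  [cell block A: — | cell block B: the cabbage, the fox, the grain, the mouse]

No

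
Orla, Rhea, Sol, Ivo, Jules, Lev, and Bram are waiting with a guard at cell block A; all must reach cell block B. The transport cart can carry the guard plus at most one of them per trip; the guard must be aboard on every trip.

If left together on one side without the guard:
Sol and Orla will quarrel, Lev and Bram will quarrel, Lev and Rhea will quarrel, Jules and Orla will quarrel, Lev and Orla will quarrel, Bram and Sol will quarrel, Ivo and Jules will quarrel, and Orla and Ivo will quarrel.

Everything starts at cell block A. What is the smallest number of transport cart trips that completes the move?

Whatever the first load, the items left behind include a forbidden pair without the guard. No opening move is safe, so no plan exists.

impossible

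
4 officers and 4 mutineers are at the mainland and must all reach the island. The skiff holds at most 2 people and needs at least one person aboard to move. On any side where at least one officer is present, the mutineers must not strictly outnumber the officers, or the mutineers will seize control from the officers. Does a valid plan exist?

Following every safe sequence of crossings from the start, the most of the 8 that can be at the island as the skiff arrives there on crossings 1, 3, 5 is 2, 3, 4 respectively; the best ever achieved is 4 of 8.
From crossing 7 on, no configuration arises that was not already reachable earlier: only 11 distinct safe configurations (who is on which side, and where the skiff is) can ever be reached, none of them has everyone across, and every continuation just revisits them. They are: 0 officers + 0 mutineers across (skiff back at the start); 0 officers + 1 mutineer across (skiff there); 0 officers + 1 mutineer across (skiff back at the start); 0 officers + 2 mutineers across (skiff there); 0 officers + 2 mutineers across (skiff back at the start); 0 officers + 3 mutineers across (skiff there); 0 officers + 3 mutineers across (skiff back at the start); 0 officers + 4 mutineers across (skiff there); 1 officer + 1 mutineer across (skiff there); 1 officer + 1 mutineer across (skiff back at the start); 2 officers + 2 mutineers across (skiff there). So no valid plan exists.

No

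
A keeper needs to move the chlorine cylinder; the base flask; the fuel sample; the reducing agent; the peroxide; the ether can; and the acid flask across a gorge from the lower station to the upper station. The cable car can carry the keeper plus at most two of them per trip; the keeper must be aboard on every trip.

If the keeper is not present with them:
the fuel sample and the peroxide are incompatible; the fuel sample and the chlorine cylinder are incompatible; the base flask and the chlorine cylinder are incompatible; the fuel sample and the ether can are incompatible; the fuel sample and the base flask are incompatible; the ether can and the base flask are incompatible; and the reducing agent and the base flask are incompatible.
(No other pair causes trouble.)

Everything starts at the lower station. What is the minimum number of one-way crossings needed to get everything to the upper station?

11

Counting alone: the keeper can take at most 2 across per trip to the upper station, so moving all 7 needs at least 4 loaded trips out, with a return between consecutive ones — at least 7 crossings.
The safety rule pushes this higher. Following every safe sequence of crossings, the most of the 7 that can be at the upper station as the cable car arrives there on crossings 7, 9 is 5, 6 respectively — never all 7.
So no plan with fewer than 11 crossings exists, and this one achieves 11:
1. Keeper goes to the upper station with the base flask and the fuel sample.  [the lower station: the acid flask, the chlorine cylinder, the ether can, the peroxide, the reducing agent | the upper station: the base flask, the fuel sample]
2. Keeper goes back to the lower station with the base flask.  [the lower station: the acid flask, the base flask, the chlorine cylinder, the ether can, the peroxide, the reducing agent | the upper station: the fuel sample]
3. Keeper goes to the upper station with the base flask and the reducing agent.  [the lower station: the acid flask, the chlorine cylinder, the ether can, the peroxide | the upper station: the base flask, the fuel sample, the reducing agent]
4. Keeper goes back to the lower station with the base flask.  [the lower station: the acid flask, the base flask, the chlorine cylinder, the ether can, the peroxide | the upper station: the fuel sample, the reducing agent]
5. Keeper goes to the upper station with the chlorine cylinder and the ether can.  [the lower station: the acid flask, the base flask, the peroxide | the upper station: the chlorine cylinder, the ether can, the fuel sample, the reducing agent]
6. Keeper goes back to the lower station with the fuel sample.  [the lower station: the acid flask, the base flask, the fuel sample, the peroxide | the upper station: the chlorine cylinder, the ether can, the reducing agent]
7. Keeper goes to the upper station with the base flask and the peroxide.  [the lower station: the acid flask, the fuel sample | the upper station: the base flask, the chlorine cylinder, the ether can, the peroxide, the reducing agent]
8. Keeper goes back to the lower station with the base flask.  [the lower station: the acid flask, the base flask, the fuel sample | the upper station: the chlorine cylinder, the ether can, the peroxide, the reducing agent]
9. Keeper goes to the upper station with the acid flask and the base flask.  [the lower station: the fuel sample | the upper station: the acid flask, the base flask, the chlorine cylinder, the ether can, the peroxide, the reducing agent]
10. Keeper goes back to the lower station with the base flask.  [the lower station: the base flask, the fuel sample | the upper station: the acid flask, the chlorine cylinder, the ether can, the peroxide, the reducing agent]
11. Keeper goes to the upper station with the base flask and the fuel sample.  [the lower station: — | the upper station: the acid flask, the base flask, the chlorine cylinder, the ether can, the fuel sample, the peroxide, the reducing agent]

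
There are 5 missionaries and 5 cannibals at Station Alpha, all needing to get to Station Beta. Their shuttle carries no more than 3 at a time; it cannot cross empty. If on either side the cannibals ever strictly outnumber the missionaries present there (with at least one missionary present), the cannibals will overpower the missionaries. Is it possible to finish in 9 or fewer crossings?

No

Counting alone: each trip to Station Beta takes at most 3 across and each return brings at least 1 back, so after t trips out (and t−1 returns) at most 3t − (t−1) of the 10 are across; that first reaches 10 at t = 5, so at least 9 crossings are needed.
The safety rule pushes this higher. Following every safe sequence of crossings, the most of the 10 that can be at Station Beta as the shuttle arrives there on crossing 9 is 9 — never all 10.
So the move cannot be finished within 9 crossings. (The shortest complete plan takes 11:)
1. 2 cannibals → Station Beta.  (Station Alpha: 5M 3C; Station Beta: 0M 2C)
2. 1 cannibal ← Station Alpha.  (Station Alpha: 5M 4C; Station Beta: 0M 1C)
3. 3 cannibals → Station Beta.  (Station Alpha: 5M 1C; Station Beta: 0M 4C)
4. 1 cannibal ← Station Alpha.  (Station Alpha: 5M 2C; Station Beta: 0M 3C)
5. 3 missionaries → Station Beta.  (Station Alpha: 2M 2C; Station Beta: 3M 3C)
6. 1 missionary and 1 cannibal ← Station Alpha.  (Station Alpha: 3M 3C; Station Beta: 2M 2C)
7. 3 missionaries → Station Beta.  (Station Alpha: 0M 3C; Station Beta: 5M 2C)
8. 1 cannibal ← Station Alpha.  (Station Alpha: 0M 4C; Station Beta: 5M 1C)
9. 2 cannibals → Station Beta.  (Station Alpha: 0M 2C; Station Beta: 5M 3C)
10. 1 cannibal ← Station Alpha.  (Station Alpha: 0M 3C; Station Beta: 5M 2C)
11. 3 cannibals → Station Beta.  (Station Alpha: 0M 0C; Station Beta: 5M 5C)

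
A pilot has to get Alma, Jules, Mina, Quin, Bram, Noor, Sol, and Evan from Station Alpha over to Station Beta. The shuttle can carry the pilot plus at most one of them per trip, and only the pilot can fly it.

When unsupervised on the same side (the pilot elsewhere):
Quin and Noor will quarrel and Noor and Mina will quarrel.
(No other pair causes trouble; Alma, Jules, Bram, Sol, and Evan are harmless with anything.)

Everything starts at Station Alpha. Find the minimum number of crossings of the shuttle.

17

Counting alone: the pilot can take at most 1 across per trip to Station Beta, so moving all 8 needs at least 8 loaded trips out, with a return between consecutive ones — at least 15 crossings.
The safety rule pushes this higher. Following every safe sequence of crossings, the most of the 8 that can be at Station Beta as the shuttle arrives there on crossing 15 is 7 — never all 8.
So no plan with fewer than 17 crossings exists, and this one achieves 17:
1. Pilot goes to Station Beta with Noor.
2. Pilot goes back to Station Alpha alone.
3. Pilot goes to Station Beta with Alma.
4. Pilot goes back to Station Alpha alone.
5. Pilot goes to Station Beta with Jules.
6. Pilot goes back to Station Alpha alone.
7. Pilot goes to Station Beta with Mina.
8. Pilot goes back to Station Alpha with Noor.
9. Pilot goes to Station Beta with Quin.
10. Pilot goes back to Station Alpha alone.
11. Pilot goes to Station Beta with Bram.
12. Pilot goes back to Station Alpha alone.
13. Pilot goes to Station Beta with Sol.
14. Pilot goes back to Station Alpha alone.
15. Pilot goes to Station Beta with Evan.
16. Pilot goes back to Station Alpha alone.
17. Pilot goes to Station Beta with Noor.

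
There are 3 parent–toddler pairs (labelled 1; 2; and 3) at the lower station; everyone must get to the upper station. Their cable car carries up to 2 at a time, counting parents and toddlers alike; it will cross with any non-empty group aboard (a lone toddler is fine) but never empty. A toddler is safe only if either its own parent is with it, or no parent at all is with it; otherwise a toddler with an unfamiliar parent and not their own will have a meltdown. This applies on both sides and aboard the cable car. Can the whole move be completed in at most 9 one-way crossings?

Counting alone: each trip to the upper station takes at most 2 across and each return brings at least 1 back, so after t trips out (and t−1 returns) at most 2t − (t−1) of the 6 are across; that first reaches 6 at t = 5, so at least 9 crossings are needed.
The safety rule pushes this higher. Following every safe sequence of crossings, the most of the 6 that can be at the upper station as the cable car arrives there on crossing 9 is 5 — never all 6.
So the move cannot be finished within 9 crossings. (The shortest complete plan takes 11:)
1. parent 1 and toddler 1 cross → the upper station.
2. parent 1 crosses ← the lower station.
3. toddler 2 and toddler 3 cross → the upper station.
4. toddler 1 crosses ← the lower station.
5. parent 2 and parent 3 cross → the upper station.
6. parent 2 and toddler 2 cross ← the lower station.
7. parent 1 and parent 2 cross → the upper station.
8. toddler 3 crosses ← the lower station.
9. toddler 1 and toddler 2 cross → the upper station.
10. parent 3 crosses ← the lower station.
11. parent 3 and toddler 3 cross → the upper station.

No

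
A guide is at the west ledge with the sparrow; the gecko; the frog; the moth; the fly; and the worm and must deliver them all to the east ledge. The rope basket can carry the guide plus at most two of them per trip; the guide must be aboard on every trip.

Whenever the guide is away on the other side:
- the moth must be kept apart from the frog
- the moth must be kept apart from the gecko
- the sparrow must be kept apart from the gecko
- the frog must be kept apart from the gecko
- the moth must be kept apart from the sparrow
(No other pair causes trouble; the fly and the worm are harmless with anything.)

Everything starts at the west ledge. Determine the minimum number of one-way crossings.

9

Counting alone: the guide can take at most 2 across per trip to the east ledge, so moving all 6 needs at least 3 loaded trips out, with a return between consecutive ones — at least 5 crossings.
The safety rule pushes this higher. Following every safe sequence of crossings, the most of the 6 that can be at the east ledge as the rope basket arrives there on crossings 5, 7 is 4, 5 respectively — never all 6.
So no plan with fewer than 9 crossings exists, and this one achieves 9:
1. Guide goes to the east ledge with the gecko and the moth.  [the west ledge: the fly, the frog, the sparrow, the worm | the east ledge: the gecko, the moth]
2. Guide goes back to the west ledge with the gecko.  [the west ledge: the fly, the frog, the gecko, the sparrow, the worm | the east ledge: the moth]
3. Guide goes to the east ledge with the frog and the sparrow.  [the west ledge: the fly, the gecko, the worm | the east ledge: the frog, the moth, the sparrow]
4. Guide goes back to the west ledge with the moth.  [the west ledge: the fly, the gecko, the moth, the worm | the east ledge: the frog, the sparrow]
5. Guide goes to the east ledge with the fly and the gecko.  [the west ledge: the moth, the worm | the east ledge: the fly, the frog, the gecko, the sparrow]
6. Guide goes back to the west ledge with the gecko.  [the west ledge: the gecko, the moth, the worm | the east ledge: the fly, the frog, the sparrow]
7. Guide goes to the east ledge with the gecko and the worm.  [the west ledge: the moth | the east ledge: the fly, the frog, the gecko, the sparrow, the worm]
8. Guide goes back to the west ledge with the gecko.  [the west ledge: the gecko, the moth | the east ledge: the fly, the frog, the sparrow, the worm]
9. Guide goes to the east ledge with the gecko and the moth.  [the west ledge: — | the east ledge: the fly, the frog, the gecko, the moth, the sparrow, the worm]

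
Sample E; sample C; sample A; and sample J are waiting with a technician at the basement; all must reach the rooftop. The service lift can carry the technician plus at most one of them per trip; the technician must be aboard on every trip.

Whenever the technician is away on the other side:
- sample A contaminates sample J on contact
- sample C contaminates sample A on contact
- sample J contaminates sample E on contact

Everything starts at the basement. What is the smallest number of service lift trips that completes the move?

impossible

Whatever the first load, the items left behind include a forbidden pair without the technician. No opening move is safe, so no plan exists.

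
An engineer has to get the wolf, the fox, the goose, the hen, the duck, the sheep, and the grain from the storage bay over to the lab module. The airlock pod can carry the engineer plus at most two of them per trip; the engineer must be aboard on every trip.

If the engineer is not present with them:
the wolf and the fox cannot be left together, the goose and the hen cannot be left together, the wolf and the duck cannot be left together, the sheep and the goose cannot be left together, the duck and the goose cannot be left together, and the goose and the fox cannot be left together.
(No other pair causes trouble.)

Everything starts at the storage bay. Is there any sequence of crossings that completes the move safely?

Yes

1. Engineer goes to the lab module with the goose and the wolf.  [the storage bay: the duck, the fox, the grain, the hen, the sheep | the lab module: the goose, the wolf]
2. Engineer goes back to the storage bay alone.  [the storage bay: the duck, the fox, the grain, the hen, the sheep | the lab module: the goose, the wolf]
3. Engineer goes to the lab module with the grain.  [the storage bay: the duck, the fox, the hen, the sheep | the lab module: the goose, the grain, the wolf]
4. Engineer goes back to the storage bay alone.  [the storage bay: the duck, the fox, the hen, the sheep | the lab module: the goose, the grain, the wolf]
5. Engineer goes to the lab module with the fox and the hen.  [the storage bay: the duck, the sheep | the lab module: the fox, the goose, the grain, the hen, the wolf]
6. Engineer goes back to the storage bay with the goose and the wolf.  [the storage bay: the duck, the goose, the sheep, the wolf | the lab module: the fox, the grain, the hen]
7. Engineer goes to the lab module with the duck and the sheep.  [the storage bay: the goose, the wolf | the lab module: the duck, the fox, the grain, the hen, the sheep]
8. Engineer goes back to the storage bay alone.  [the storage bay: the goose, the wolf | the lab module: the duck, the fox, the grain, the hen, the sheep]
9. Engineer goes to the lab module with the goose and the wolf.  [the storage bay: — | the lab module: the duck, the fox, the goose, the grain, the hen, the sheep, the wolf]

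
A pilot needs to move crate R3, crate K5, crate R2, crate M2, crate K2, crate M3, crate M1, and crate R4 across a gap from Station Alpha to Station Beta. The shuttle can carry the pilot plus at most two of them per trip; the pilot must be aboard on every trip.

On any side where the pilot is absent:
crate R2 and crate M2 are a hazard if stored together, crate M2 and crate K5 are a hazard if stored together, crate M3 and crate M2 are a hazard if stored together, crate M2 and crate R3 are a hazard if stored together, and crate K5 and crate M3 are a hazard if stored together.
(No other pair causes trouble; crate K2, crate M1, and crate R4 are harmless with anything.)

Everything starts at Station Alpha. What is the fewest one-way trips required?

Counting alone: the pilot can take at most 2 across per trip to Station Beta, so moving all 8 needs at least 4 loaded trips out, with a return between consecutive ones — at least 7 crossings.
The safety rule pushes this higher. Following every safe sequence of crossings, the most of the 8 that can be at Station Beta as the shuttle arrives there on crossings 7, 9, 11 is 5, 6, 7 respectively — never all 8.
So no plan with fewer than 13 crossings exists, and this one achieves 13:
1. Pilot goes to Station Beta with crate K5 and crate M2.
2. Pilot goes back to Station Alpha with crate K5.
3. Pilot goes to Station Beta with crate K5 and crate R3.
4. Pilot goes back to Station Alpha with crate M2.
5. Pilot goes to Station Beta with crate M2 and crate R2.
6. Pilot goes back to Station Alpha with crate M2.
7. Pilot goes to Station Beta with crate K2 and crate M2.
8. Pilot goes back to Station Alpha with crate M2.
9. Pilot goes to Station Beta with crate M1 and crate M2.
10. Pilot goes back to Station Alpha with crate M2.
11. Pilot goes to Station Beta with crate M2 and crate R4.
12. Pilot goes back to Station Alpha with crate M2.
13. Pilot goes to Station Beta with crate M2 and crate M3.

13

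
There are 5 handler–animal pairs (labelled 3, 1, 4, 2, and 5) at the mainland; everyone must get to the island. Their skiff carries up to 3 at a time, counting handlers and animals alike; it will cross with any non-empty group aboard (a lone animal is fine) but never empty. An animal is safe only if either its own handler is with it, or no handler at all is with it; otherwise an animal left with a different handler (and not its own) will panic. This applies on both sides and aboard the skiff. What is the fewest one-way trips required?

Counting alone: each trip to the island takes at most 3 across and each return brings at least 1 back, so after t trips out (and t−1 returns) at most 3t − (t−1) of the 10 are across; that first reaches 10 at t = 5, so at least 9 crossings are needed.
The safety rule pushes this higher. Following every safe sequence of crossings, the most of the 10 that can be at the island as the skiff arrives there on crossing 9 is 9 — never all 10.
So no plan with fewer than 11 crossings exists, and this one achieves 11:
1. animal 3 and handler 3 cross → the island.
2. handler 3 crosses ← the mainland.
3. animal 1, animal 2, and animal 4 cross → the island.
4. animal 3 crosses ← the mainland.
5. handler 1, handler 2, and handler 4 cross → the island.
6. animal 1 and handler 1 cross ← the mainland.
7. handler 1, handler 3, and handler 5 cross → the island.
8. animal 4 crosses ← the mainland.
9. animal 1 and animal 3 cross → the island.
10. animal 3 crosses ← the mainland.
11. animal 3, animal 4, and animal 5 cross → the island.

11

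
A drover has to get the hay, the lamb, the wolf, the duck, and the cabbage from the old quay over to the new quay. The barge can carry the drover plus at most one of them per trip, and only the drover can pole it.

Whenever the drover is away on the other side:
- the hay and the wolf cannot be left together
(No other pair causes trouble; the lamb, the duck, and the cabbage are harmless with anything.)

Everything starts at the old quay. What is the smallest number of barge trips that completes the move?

Counting alone: the drover can take at most 1 across per trip to the new quay, so moving all 5 needs at least 5 loaded trips out, with a return between consecutive ones — at least 9 crossings.
The plan below uses exactly 9 crossings, so it is optimal:
1. Drover goes to the new quay with the hay.
2. Drover goes back to the old quay alone.
3. Drover goes to the new quay with the lamb.
4. Drover goes back to the old quay alone.
5. Drover goes to the new quay with the duck.
6. Drover goes back to the old quay alone.
7. Drover goes to the new quay with the cabbage.
8. Drover goes back to the old quay alone.
9. Drover goes to the new quay with the wolf.

9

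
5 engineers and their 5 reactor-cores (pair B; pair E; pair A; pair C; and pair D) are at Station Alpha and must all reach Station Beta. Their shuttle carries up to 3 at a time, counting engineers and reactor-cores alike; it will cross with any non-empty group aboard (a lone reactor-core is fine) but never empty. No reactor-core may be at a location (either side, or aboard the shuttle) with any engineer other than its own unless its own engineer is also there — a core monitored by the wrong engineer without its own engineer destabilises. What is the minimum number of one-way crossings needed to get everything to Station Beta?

Counting alone: each trip to Station Beta takes at most 3 across and each return brings at least 1 back, so after t trips out (and t−1 returns) at most 3t − (t−1) of the 10 are across; that first reaches 10 at t = 5, so at least 9 crossings are needed.
The safety rule pushes this higher. Following every safe sequence of crossings, the most of the 10 that can be at Station Beta as the shuttle arrives there on crossing 9 is 9 — never all 10.
So no plan with fewer than 11 crossings exists, and this one achieves 11:
1. engineer B and reactor-core B cross → Station Beta.
2. engineer B crosses ← Station Alpha.
3. reactor-core A, reactor-core C, and reactor-core E cross → Station Beta.
4. reactor-core B crosses ← Station Alpha.
5. engineer A, engineer C, and engineer E cross → Station Beta.
6. engineer E and reactor-core E cross ← Station Alpha.
7. engineer B, engineer D, and engineer E cross → Station Beta.
8. reactor-core A crosses ← Station Alpha.
9. reactor-core B and reactor-core E cross → Station Beta.
10. reactor-core B crosses ← Station Alpha.
11. reactor-core A, reactor-core B, and reactor-core D cross → Station Beta.

11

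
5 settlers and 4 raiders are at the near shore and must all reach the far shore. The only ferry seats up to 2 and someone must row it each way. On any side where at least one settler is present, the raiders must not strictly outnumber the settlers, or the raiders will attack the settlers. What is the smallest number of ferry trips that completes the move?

Counting alone: each trip to the far shore takes at most 2 across and each return brings at least 1 back, so after t trips out (and t−1 returns) at most 2t − (t−1) of the 9 are across; that first reaches 9 at t = 8, so at least 15 crossings are needed.
The plan below uses exactly 15 crossings, so it is optimal:
1. 2 raiders → the far shore.  (the near shore: 5S 2R; the far shore: 0S 2R)
2. 1 raider ← the near shore.  (the near shore: 5S 3R; the far shore: 0S 1R)
3. 2 raiders → the far shore.  (the near shore: 5S 1R; the far shore: 0S 3R)
4. 1 raider ← the near shore.  (the near shore: 5S 2R; the far shore: 0S 2R)
5. 2 settlers → the far shore.  (the near shore: 3S 2R; the far shore: 2S 2R)
6. 1 raider ← the near shore.  (the near shore: 3S 3R; the far shore: 2S 1R)
7. 1 settler and 1 raider → the far shore.  (the near shore: 2S 2R; the far shore: 3S 2R)
8. 1 settler ← the near shore.  (the near shore: 3S 2R; the far shore: 2S 2R)
9. 1 settler and 1 raider → the far shore.  (the near shore: 2S 1R; the far shore: 3S 3R)
10. 1 raider ← the near shore.  (the near shore: 2S 2R; the far shore: 3S 2R)
11. 1 settler and 1 raider → the far shore.  (the near shore: 1S 1R; the far shore: 4S 3R)
12. 1 settler ← the near shore.  (the near shore: 2S 1R; the far shore: 3S 3R)
13. 1 settler and 1 raider → the far shore.  (the near shore: 1S 0R; the far shore: 4S 4R)
14. 1 raider ← the near shore.  (the near shore: 1S 1R; the far shore: 4S 3R)
15. 1 settler and 1 raider → the far shore.  (the near shore: 0S 0R; the far shore: 5S 4R)

15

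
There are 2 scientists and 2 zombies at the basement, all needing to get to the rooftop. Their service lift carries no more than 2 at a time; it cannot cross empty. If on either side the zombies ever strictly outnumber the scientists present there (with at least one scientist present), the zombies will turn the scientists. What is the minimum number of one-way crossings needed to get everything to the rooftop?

5

Counting alone: each trip to the rooftop takes at most 2 across and each return brings at least 1 back, so after t trips out (and t−1 returns) at most 2t − (t−1) of the 4 are across; that first reaches 4 at t = 3, so at least 5 crossings are needed.
The plan below uses exactly 5 crossings, so it is optimal:
1. 2 zombies → the rooftop.  (the basement: 2S 0Z; the rooftop: 0S 2Z)
2. 1 zombie ← the basement.  (the basement: 2S 1Z; the rooftop: 0S 1Z)
3. 2 scientists → the rooftop.  (the basement: 0S 1Z; the rooftop: 2S 1Z)
4. 1 zombie ← the basement.  (the basement: 0S 2Z; the rooftop: 2S 0Z)
5. 2 zombies → the rooftop.  (the basement: 0S 0Z; the rooftop: 2S 2Z)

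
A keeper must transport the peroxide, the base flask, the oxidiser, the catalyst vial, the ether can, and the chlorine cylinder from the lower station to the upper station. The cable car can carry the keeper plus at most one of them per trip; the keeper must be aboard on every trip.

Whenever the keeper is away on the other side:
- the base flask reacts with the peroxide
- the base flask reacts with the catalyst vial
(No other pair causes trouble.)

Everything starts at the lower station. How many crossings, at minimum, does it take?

Counting alone: the keeper can take at most 1 across per trip to the upper station, so moving all 6 needs at least 6 loaded trips out, with a return between consecutive ones — at least 11 crossings.
The safety rule pushes this higher. Following every safe sequence of crossings, the most of the 6 that can be at the upper station as the cable car arrives there on crossing 11 is 5 — never all 6.
So no plan with fewer than 13 crossings exists, and this one achieves 13:
1. Keeper goes to the upper station with the base flask.  [the lower station: the catalyst vial, the chlorine cylinder, the ether can, the oxidiser, the peroxide | the upper station: the base flask]
2. Keeper goes back to the lower station alone.  [the lower station: the catalyst vial, the chlorine cylinder, the ether can, the oxidiser, the peroxide | the upper station: the base flask]
3. Keeper goes to the upper station with the peroxide.  [the lower station: the catalyst vial, the chlorine cylinder, the ether can, the oxidiser | the upper station: the base flask, the peroxide]
4. Keeper goes back to the lower station with the base flask.  [the lower station: the base flask, the catalyst vial, the chlorine cylinder, the ether can, the oxidiser | the upper station: the peroxide]
5. Keeper goes to the upper station with the catalyst vial.  [the lower station: the base flask, the chlorine cylinder, the ether can, the oxidiser | the upper station: the catalyst vial, the peroxide]
6. Keeper goes back to the lower station alone.  [the lower station: the base flask, the chlorine cylinder, the ether can, the oxidiser | the upper station: the catalyst vial, the peroxide]
7. Keeper goes to the upper station with the oxidiser.  [the lower station: the base flask, the chlorine cylinder, the ether can | the upper station: the catalyst vial, the oxidiser, the peroxide]
8. Keeper goes back to the lower station alone.  [the lower station: the base flask, the chlorine cylinder, the ether can | the upper station: the catalyst vial, the oxidiser, the peroxide]
9. Keeper goes to the upper station with the ether can.  [the lower station: the base flask, the chlorine cylinder | the upper station: the catalyst vial, the ether can, the oxidiser, the peroxide]
10. Keeper goes back to the lower station alone.  [the lower station: the base flask, the chlorine cylinder | the upper station: the catalyst vial, the ether can, the oxidiser, the peroxide]
11. Keeper goes to the upper station with the chlorine cylinder.  [the lower station: the base flask | the upper station: the catalyst vial, the chlorine cylinder, the ether can, the oxidiser, the peroxide]
12. Keeper goes back to the lower station alone.  [the lower station: the base flask | the upper station: the catalyst vial, the chlorine cylinder, the ether can, the oxidiser, the peroxide]
13. Keeper goes to the upper station with the base flask.  [the lower station: — | the upper station: the base flask, the catalyst vial, the chlorine cylinder, the ether can, the oxidiser, the peroxide]

13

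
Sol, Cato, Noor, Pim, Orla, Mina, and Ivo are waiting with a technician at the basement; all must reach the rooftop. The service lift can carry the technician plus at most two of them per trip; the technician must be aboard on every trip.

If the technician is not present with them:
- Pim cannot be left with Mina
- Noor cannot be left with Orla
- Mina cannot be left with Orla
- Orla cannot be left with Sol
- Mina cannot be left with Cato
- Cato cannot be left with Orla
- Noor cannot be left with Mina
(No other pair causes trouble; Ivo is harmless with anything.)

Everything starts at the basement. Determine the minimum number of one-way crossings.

11

Counting alone: the technician can take at most 2 across per trip to the rooftop, so moving all 7 needs at least 4 loaded trips out, with a return between consecutive ones — at least 7 crossings.
The safety rule pushes this higher. Following every safe sequence of crossings, the most of the 7 that can be at the rooftop as the service lift arrives there on crossings 7, 9 is 5, 6 respectively — never all 7.
So no plan with fewer than 11 crossings exists, and this one achieves 11:
1. Technician goes to the rooftop with Mina and Orla.
2. Technician goes back to the basement with Orla.
3. Technician goes to the rooftop with Orla and Sol.
4. Technician goes back to the basement with Orla.
5. Technician goes to the rooftop with Cato and Noor.
6. Technician goes back to the basement with Mina.
7. Technician goes to the rooftop with Orla and Pim.
8. Technician goes back to the basement with Orla.
9. Technician goes to the rooftop with Ivo and Orla.
10. Technician goes back to the basement with Orla.
11. Technician goes to the rooftop with Mina and Orla.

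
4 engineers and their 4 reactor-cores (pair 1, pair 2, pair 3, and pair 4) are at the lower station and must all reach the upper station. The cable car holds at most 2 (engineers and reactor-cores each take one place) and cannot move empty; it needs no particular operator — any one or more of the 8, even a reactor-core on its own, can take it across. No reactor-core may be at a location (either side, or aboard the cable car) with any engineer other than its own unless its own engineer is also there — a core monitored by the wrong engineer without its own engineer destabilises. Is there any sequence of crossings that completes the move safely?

No

Following every safe sequence of crossings from the start, the most of the 8 that can be at the upper station as the cable car arrives there on crossings 1, 3, 5 is 2, 3, 4 respectively; the best ever achieved is 4 of 8.
From crossing 7 on, no configuration arises that was not already reachable earlier: only 44 distinct safe configurations (who is on which side, and where the cable car is) can ever be reached, none of them has everyone across, and every continuation just revisits them. So no valid plan exists.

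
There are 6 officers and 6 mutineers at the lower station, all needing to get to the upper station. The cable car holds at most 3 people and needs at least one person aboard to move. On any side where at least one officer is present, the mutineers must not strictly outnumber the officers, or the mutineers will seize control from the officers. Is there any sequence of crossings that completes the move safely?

Following every safe sequence of crossings from the start, the most of the 12 that can be at the upper station as the cable car arrives there on crossings 1, 3, 5 is 3, 5, 6 respectively; the best ever achieved is 6 of 12.
From crossing 7 on, no configuration arises that was not already reachable earlier: only 17 distinct safe configurations (who is on which side, and where the cable car is) can ever be reached, none of them has everyone across, and every continuation just revisits them. They are: 0 officers + 0 mutineers across (cable car back at the start); 0 officers + 1 mutineer across (cable car there); 0 officers + 1 mutineer across (cable car back at the start); 0 officers + 2 mutineers across (cable car there); 0 officers + 2 mutineers across (cable car back at the start); 0 officers + 3 mutineers across (cable car there); 0 officers + 3 mutineers across (cable car back at the start); 0 officers + 4 mutineers across (cable car there); 0 officers + 4 mutineers across (cable car back at the start); 0 officers + 5 mutineers across (cable car there); 0 officers + 5 mutineers across (cable car back at the start); 0 officers + 6 mutineers across (cable car there); 1 officer + 1 mutineer across (cable car there); 1 officer + 1 mutineer across (cable car back at the start); 2 officers + 2 mutineers across (cable car there); 2 officers + 2 mutineers across (cable car back at the start); 3 officers + 3 mutineers across (cable car there). So no valid plan exists.

No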